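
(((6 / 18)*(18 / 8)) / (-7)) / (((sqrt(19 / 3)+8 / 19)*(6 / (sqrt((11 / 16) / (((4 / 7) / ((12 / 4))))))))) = -1083*sqrt(1463) / 2986816+57*sqrt(231) / 373352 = -0.01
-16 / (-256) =0.06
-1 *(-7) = 7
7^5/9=16807/9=1867.44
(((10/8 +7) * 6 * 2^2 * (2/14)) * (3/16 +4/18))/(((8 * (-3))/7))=-649/192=-3.38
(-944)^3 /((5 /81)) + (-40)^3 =-68140143104 /5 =-13628028620.80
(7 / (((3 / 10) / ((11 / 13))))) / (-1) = -770 / 39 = -19.74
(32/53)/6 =16/159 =0.10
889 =889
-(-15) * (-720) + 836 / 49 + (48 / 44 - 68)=-5848068 / 539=-10849.85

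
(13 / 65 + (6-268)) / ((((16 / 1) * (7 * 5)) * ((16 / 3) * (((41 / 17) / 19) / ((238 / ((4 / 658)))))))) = -7094278653 / 262400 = -27036.12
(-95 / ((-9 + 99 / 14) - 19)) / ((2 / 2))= 1330 / 293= 4.54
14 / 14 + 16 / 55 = 71 / 55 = 1.29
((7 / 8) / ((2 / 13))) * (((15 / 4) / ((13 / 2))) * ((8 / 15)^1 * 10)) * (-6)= -105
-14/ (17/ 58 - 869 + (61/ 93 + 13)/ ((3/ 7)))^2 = -3665999736/ 183380211822025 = -0.00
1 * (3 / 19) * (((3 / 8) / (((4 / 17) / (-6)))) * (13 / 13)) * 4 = -459 / 76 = -6.04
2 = 2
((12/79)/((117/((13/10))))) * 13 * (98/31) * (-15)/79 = -2548/193471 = -0.01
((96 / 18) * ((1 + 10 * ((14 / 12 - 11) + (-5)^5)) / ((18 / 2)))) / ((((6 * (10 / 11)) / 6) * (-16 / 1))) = 517231 / 405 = 1277.11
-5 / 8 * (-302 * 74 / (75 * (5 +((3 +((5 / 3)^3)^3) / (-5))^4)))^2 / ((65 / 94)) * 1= -9180853126830112678507410972761893390254517500 / 3493755175190611571339998361687277812165274735043813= -0.00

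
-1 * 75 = -75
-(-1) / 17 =1 / 17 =0.06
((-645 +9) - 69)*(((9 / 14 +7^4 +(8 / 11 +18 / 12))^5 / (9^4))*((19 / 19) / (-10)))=862529751618747.08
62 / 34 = 31 / 17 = 1.82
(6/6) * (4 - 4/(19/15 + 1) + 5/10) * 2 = 93/17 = 5.47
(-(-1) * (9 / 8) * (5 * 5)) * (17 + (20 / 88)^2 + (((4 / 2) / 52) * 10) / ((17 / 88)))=458296425 / 855712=535.57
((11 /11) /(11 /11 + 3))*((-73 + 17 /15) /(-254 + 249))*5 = 17.97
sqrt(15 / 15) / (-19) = -1 / 19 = -0.05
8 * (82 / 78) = 328 / 39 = 8.41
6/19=0.32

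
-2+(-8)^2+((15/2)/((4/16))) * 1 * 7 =272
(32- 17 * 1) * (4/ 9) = 20/ 3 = 6.67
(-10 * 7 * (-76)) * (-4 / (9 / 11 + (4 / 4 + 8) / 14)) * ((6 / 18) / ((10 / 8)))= -2621696 / 675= -3883.99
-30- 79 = -109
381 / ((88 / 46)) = 8763 / 44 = 199.16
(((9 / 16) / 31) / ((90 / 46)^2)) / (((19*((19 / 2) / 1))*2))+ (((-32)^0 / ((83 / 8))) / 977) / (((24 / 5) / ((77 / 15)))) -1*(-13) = 14156963536913 / 1088987257200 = 13.00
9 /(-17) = -9 /17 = -0.53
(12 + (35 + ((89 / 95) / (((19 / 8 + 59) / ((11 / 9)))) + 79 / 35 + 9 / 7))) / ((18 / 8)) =594327332 / 26447715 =22.47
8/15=0.53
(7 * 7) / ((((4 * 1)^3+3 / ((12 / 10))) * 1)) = 14 / 19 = 0.74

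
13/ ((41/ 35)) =455/ 41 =11.10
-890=-890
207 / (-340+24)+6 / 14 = -501 / 2212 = -0.23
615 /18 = 205 /6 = 34.17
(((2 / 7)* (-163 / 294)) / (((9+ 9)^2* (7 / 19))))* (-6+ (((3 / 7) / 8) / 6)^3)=26106368999 / 3278781628416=0.01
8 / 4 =2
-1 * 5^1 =-5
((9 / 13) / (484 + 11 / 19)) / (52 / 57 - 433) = -0.00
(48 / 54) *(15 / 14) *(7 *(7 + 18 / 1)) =500 / 3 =166.67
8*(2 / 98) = 8 / 49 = 0.16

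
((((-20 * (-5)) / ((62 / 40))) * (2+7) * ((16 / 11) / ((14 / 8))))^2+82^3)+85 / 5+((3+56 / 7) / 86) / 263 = 101074602830625629 / 128872139242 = 784301.43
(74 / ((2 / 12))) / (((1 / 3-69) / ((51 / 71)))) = -33966 / 7313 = -4.64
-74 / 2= -37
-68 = -68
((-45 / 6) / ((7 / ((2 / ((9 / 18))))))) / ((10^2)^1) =-3 / 70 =-0.04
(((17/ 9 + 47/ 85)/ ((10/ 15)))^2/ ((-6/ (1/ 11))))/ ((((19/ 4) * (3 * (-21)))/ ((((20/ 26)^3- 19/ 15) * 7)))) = -46658833016/ 12092378351625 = -0.00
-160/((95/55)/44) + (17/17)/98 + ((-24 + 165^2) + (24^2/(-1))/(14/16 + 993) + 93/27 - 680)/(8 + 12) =-1831813501351/666214290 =-2749.59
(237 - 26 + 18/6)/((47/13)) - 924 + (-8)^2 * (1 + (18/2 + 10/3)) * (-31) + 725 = -3749633/141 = -26593.14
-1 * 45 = -45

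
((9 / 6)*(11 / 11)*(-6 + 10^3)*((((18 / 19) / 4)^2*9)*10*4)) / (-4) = -5434695 / 722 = -7527.28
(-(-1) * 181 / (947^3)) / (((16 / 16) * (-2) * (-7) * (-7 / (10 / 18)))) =-905 / 749063304486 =-0.00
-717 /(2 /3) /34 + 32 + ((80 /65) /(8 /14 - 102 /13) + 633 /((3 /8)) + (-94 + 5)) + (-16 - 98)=33428847 /22508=1485.20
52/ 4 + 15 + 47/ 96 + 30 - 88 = -2833/ 96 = -29.51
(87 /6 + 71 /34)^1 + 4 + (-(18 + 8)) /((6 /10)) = -22.75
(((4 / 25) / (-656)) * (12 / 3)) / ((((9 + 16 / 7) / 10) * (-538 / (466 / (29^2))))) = 3262 / 3663778655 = 0.00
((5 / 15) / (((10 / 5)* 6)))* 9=1 / 4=0.25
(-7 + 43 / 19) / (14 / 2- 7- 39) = 30 / 247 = 0.12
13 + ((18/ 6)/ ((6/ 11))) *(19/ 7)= 391/ 14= 27.93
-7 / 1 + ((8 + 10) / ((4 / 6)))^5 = 14348900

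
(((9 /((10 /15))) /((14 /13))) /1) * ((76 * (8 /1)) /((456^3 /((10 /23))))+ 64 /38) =5609591 /265696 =21.11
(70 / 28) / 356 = 0.01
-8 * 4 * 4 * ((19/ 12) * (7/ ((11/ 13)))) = -55328/ 33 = -1676.61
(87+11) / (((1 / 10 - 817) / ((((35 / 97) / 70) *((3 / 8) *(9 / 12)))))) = -105 / 603728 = -0.00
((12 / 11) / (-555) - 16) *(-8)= 260512 / 2035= 128.02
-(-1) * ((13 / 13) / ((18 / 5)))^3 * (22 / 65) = 275 / 37908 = 0.01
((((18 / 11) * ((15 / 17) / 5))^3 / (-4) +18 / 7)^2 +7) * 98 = 56913819664650302 / 42761175875209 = 1330.97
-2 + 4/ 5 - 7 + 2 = -31/ 5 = -6.20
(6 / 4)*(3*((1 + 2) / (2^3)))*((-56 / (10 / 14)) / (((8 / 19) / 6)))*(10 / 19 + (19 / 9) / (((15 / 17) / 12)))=-5512059 / 100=-55120.59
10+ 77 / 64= 717 / 64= 11.20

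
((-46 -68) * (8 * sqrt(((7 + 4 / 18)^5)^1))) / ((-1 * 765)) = 256880 * sqrt(65) / 12393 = 167.11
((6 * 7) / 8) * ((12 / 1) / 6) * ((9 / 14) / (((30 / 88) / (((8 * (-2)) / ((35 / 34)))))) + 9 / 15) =-105507 / 350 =-301.45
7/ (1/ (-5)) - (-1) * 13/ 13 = -34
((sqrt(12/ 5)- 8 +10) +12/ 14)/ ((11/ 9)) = 18 * sqrt(15)/ 55 +180/ 77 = 3.61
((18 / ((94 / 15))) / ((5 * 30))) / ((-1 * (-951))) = 3 / 148990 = 0.00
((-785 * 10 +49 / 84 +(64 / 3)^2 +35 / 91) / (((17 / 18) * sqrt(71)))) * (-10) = 9291.14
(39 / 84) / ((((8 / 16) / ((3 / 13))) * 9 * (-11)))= -1 / 462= -0.00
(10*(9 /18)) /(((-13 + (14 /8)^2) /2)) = -160 /159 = -1.01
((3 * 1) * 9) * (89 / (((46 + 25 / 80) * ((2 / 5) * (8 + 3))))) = 11.79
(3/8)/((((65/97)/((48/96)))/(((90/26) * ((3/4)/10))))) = 7857/108160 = 0.07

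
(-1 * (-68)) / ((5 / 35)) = 476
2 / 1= 2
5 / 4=1.25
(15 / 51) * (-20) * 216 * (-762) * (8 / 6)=21945600 / 17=1290917.65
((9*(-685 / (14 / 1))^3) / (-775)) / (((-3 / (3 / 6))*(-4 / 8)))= 38570295 / 85064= 453.43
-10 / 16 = -5 / 8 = -0.62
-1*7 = -7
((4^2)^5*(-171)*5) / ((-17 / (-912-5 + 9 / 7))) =-5746773196800 / 119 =-48292211737.82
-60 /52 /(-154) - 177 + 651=948963 /2002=474.01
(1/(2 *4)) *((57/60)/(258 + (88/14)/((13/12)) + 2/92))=39767/88349360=0.00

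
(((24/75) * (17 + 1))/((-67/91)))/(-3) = 4368/1675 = 2.61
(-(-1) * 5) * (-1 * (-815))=4075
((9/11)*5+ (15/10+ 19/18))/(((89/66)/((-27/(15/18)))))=-71064/445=-159.69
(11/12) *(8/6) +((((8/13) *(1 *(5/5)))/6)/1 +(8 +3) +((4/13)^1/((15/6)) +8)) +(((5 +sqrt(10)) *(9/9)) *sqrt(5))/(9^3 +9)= sqrt(5) *(sqrt(10) +5)/738 +11962/585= 20.47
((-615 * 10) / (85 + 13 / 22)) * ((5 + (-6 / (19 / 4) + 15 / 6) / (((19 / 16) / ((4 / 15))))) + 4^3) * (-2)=6767507560 / 679763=9955.69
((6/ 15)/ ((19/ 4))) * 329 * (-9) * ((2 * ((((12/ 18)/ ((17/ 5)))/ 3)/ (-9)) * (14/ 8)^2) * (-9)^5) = -211539762/ 323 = -654921.86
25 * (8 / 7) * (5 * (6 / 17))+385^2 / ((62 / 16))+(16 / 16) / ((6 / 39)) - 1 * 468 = 279187453 / 7378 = 37840.53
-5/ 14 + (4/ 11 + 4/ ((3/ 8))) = 4931/ 462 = 10.67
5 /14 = 0.36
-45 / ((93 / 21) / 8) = -2520 / 31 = -81.29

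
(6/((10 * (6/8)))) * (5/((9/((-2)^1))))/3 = -8/27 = -0.30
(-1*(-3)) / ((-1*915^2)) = -1 / 279075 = -0.00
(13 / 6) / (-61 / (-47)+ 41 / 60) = 6110 / 5587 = 1.09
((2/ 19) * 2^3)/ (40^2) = 1/ 1900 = 0.00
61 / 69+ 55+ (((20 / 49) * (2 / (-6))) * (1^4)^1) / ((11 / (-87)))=2118404 / 37191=56.96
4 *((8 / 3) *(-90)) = -960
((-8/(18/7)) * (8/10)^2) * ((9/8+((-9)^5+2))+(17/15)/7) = 396787192/3375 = 117566.58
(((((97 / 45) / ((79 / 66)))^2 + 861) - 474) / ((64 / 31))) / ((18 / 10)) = 16987659961 / 161766720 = 105.01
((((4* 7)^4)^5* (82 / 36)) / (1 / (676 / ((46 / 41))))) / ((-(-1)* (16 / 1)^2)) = 97358770239544254425261978681344 / 207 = 470332223379440842634115800000.00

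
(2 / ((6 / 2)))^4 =16 / 81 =0.20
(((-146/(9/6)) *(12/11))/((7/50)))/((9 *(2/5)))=-146000/693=-210.68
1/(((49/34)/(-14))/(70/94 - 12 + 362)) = -160140/47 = -3407.23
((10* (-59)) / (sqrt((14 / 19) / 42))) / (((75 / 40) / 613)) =-578672* sqrt(57) / 3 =-1456292.60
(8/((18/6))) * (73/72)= 73/27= 2.70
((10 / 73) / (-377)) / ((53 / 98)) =-980 / 1458613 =-0.00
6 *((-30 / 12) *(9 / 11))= -135 / 11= -12.27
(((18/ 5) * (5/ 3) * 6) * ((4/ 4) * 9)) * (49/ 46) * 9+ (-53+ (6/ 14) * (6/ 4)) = 3053.82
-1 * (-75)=75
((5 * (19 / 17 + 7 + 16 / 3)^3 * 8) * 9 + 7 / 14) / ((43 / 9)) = 183374.36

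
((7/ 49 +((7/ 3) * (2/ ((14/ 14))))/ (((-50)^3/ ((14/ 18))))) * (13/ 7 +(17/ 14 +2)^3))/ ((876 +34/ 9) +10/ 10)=162339933697/ 28549090500000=0.01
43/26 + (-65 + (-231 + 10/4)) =-3794/13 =-291.85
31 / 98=0.32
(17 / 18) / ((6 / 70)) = 595 / 54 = 11.02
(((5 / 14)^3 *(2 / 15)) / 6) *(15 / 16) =125 / 131712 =0.00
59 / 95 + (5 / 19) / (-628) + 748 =44662707 / 59660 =748.62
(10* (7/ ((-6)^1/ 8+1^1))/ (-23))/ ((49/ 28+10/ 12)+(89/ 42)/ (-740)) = -8702400/ 1844623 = -4.72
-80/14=-40/7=-5.71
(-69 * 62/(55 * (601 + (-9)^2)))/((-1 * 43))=69/26015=0.00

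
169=169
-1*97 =-97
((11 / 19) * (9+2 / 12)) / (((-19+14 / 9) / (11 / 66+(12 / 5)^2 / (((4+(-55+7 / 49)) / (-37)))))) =-1.33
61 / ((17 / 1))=61 / 17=3.59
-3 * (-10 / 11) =30 / 11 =2.73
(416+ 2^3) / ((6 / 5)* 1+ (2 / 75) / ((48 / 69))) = 254400 / 743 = 342.40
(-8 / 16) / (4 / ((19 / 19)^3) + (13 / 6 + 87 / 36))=-6 / 103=-0.06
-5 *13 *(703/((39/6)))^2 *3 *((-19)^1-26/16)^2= -201822600375/208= -970300963.34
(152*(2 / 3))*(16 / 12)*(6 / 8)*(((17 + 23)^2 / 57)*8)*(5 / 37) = 1024000 / 333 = 3075.08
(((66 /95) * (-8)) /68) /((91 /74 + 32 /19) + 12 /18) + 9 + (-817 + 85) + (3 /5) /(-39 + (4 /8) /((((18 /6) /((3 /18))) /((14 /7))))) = -59151906093 /81810205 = -723.04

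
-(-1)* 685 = 685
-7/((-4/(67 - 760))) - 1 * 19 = -4927/4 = -1231.75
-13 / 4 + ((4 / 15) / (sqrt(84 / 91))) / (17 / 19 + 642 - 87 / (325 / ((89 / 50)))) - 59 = -249 / 4 + 123500 * sqrt(39) / 1785119697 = -62.25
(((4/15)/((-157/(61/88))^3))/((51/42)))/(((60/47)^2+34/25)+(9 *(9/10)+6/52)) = -228137468195/135245010520358340096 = -0.00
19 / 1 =19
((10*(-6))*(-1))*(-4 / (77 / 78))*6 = -112320 / 77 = -1458.70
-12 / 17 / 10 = -6 / 85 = -0.07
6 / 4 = 1.50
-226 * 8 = -1808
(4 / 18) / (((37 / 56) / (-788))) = -88256 / 333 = -265.03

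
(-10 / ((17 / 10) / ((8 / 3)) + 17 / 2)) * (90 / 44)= -18000 / 8041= -2.24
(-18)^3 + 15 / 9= -17491 / 3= -5830.33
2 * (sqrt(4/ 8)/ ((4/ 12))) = 3 * sqrt(2) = 4.24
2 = 2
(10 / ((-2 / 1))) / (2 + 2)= -5 / 4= -1.25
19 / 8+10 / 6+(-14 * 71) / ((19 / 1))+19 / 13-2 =-289361 / 5928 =-48.81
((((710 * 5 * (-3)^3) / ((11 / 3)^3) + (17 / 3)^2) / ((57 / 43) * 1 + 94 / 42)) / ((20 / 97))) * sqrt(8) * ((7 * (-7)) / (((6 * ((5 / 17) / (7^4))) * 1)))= 1337647063866385391 * sqrt(2) / 3854842200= 490738277.01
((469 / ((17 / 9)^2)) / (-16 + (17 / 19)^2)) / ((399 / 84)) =-962388 / 528581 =-1.82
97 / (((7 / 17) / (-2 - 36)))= -62662 / 7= -8951.71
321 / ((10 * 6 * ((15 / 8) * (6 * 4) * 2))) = 107 / 1800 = 0.06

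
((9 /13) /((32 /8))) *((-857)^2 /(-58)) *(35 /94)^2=-303.85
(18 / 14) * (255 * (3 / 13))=6885 / 91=75.66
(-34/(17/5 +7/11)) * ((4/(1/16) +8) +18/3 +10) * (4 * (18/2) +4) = -29650.45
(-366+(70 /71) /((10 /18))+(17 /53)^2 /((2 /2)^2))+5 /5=-72420782 /199439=-363.12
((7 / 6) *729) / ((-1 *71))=-1701 / 142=-11.98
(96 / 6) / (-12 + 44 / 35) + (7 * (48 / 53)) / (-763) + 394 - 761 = -100054119 / 271519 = -368.50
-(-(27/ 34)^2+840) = -970311/ 1156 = -839.37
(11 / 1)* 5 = 55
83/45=1.84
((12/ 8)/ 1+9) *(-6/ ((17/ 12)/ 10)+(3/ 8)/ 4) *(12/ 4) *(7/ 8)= -10138149/ 8704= -1164.77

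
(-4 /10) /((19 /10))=-4 /19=-0.21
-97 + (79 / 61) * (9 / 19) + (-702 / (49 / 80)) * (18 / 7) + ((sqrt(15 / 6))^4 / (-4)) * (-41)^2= -36065326601 / 6360592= -5670.12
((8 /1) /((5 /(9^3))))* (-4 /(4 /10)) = -11664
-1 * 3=-3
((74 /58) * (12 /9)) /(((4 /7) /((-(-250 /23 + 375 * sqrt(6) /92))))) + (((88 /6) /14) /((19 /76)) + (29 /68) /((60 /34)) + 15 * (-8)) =-46620359 /560280 -32375 * sqrt(6) /2668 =-112.93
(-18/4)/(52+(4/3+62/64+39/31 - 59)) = 13392/10237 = 1.31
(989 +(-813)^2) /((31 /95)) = 62886010 /31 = 2028580.97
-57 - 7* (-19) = 76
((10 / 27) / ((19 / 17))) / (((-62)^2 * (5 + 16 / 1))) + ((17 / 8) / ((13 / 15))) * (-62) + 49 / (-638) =-26119926475567 / 171733125564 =-152.10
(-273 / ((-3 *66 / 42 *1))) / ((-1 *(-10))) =637 / 110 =5.79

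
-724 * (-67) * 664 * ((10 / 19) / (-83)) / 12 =-970160 / 57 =-17020.35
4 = 4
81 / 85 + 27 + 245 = 23201 / 85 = 272.95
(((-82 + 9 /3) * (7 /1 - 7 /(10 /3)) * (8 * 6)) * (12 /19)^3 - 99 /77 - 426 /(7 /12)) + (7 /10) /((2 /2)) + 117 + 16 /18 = -22876603873 /4321170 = -5294.08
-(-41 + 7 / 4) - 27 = 49 / 4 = 12.25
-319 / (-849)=0.38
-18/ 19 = -0.95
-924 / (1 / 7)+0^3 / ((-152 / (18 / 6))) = -6468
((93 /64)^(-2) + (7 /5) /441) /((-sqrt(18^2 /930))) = -48107 * sqrt(930) /1816290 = -0.81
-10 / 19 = -0.53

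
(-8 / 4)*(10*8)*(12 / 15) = -128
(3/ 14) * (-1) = -3/ 14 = -0.21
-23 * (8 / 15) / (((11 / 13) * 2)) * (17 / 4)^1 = -5083 / 165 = -30.81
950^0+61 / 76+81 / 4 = 419 / 19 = 22.05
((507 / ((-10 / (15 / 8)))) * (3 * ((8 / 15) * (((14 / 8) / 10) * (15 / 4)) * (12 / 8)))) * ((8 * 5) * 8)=-95823 / 2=-47911.50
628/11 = 57.09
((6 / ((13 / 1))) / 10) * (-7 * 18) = -378 / 65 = -5.82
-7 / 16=-0.44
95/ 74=1.28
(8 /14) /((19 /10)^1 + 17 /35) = 40 /167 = 0.24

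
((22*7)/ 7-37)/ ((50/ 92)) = -138/ 5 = -27.60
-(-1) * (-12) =-12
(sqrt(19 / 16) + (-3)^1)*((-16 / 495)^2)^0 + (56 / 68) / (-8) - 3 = -415 / 68 + sqrt(19) / 4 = -5.01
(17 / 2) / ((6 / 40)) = 170 / 3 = 56.67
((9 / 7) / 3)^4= 81 / 2401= 0.03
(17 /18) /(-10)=-17 /180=-0.09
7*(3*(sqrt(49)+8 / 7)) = 171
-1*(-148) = 148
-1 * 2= -2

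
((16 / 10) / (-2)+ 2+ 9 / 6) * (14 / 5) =189 / 25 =7.56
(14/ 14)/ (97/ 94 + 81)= 94/ 7711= 0.01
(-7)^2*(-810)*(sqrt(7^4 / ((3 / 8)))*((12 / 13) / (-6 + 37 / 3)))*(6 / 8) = -35006580*sqrt(6) / 247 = -347158.94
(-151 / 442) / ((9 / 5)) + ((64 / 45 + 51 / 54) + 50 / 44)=724903 / 218790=3.31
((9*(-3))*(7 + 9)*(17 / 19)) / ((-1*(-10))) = -3672 / 95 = -38.65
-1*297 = -297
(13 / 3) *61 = 793 / 3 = 264.33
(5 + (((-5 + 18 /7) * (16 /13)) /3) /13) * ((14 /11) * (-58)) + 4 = -2004560 /5577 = -359.43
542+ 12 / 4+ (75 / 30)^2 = 2205 / 4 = 551.25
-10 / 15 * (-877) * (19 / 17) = 33326 / 51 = 653.45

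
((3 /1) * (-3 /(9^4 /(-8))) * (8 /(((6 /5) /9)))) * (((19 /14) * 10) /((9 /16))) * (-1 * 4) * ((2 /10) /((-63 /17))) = 3307520 /964467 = 3.43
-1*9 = -9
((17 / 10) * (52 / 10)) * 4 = 884 / 25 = 35.36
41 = 41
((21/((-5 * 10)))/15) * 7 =-49/250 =-0.20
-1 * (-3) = 3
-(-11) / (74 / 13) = 143 / 74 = 1.93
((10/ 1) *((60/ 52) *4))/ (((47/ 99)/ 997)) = 59221800/ 611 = 96926.02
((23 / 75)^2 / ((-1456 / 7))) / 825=-529 / 965250000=-0.00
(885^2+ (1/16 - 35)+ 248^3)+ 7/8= 16036182.94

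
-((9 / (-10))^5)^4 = -12157665459056928801 / 100000000000000000000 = -0.12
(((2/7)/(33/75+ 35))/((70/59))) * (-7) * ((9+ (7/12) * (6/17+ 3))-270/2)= 355475/60248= 5.90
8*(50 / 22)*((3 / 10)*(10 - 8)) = 120 / 11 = 10.91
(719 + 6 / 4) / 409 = 1.76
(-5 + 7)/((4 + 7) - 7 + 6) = 1/5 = 0.20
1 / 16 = 0.06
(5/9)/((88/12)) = 5/66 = 0.08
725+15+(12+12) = 764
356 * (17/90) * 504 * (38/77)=919904/55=16725.53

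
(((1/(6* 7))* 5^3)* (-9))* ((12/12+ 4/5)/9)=-75/14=-5.36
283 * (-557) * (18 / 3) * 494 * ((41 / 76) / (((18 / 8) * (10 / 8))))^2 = -220461455552 / 12825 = -17189977.04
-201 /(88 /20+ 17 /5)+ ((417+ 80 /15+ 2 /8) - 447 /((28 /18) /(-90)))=26258.96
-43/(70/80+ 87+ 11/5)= -1720/3603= -0.48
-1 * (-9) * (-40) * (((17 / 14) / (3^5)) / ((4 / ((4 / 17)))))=-20 / 189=-0.11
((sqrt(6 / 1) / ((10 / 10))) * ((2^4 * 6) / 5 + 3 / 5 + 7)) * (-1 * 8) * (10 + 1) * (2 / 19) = -23584 * sqrt(6) / 95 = -608.09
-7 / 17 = -0.41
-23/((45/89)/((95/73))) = -59.20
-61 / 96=-0.64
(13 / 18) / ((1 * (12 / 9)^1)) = 13 / 24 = 0.54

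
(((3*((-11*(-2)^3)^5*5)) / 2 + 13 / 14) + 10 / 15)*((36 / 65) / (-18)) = -1662355537987 / 1365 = -1217842884.97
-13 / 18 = -0.72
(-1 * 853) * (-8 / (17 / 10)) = 68240 / 17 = 4014.12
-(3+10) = -13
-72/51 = -24/17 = -1.41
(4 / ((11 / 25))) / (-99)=-100 / 1089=-0.09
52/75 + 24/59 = 4868/4425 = 1.10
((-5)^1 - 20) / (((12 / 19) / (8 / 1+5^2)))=-5225 / 4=-1306.25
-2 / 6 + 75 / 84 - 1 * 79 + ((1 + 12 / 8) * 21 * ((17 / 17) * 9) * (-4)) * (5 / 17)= -905813 / 1428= -634.32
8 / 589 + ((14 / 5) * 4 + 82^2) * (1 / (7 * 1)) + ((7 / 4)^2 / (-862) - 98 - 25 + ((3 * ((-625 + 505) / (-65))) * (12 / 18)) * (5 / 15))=3106320783029 / 3696187040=840.41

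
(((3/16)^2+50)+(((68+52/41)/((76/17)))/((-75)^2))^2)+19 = 13573451186079001/196616484000000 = 69.04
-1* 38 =-38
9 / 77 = 0.12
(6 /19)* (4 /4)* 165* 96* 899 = 85440960 /19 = 4496892.63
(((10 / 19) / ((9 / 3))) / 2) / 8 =5 / 456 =0.01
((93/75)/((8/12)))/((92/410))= 3813/460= 8.29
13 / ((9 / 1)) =13 / 9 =1.44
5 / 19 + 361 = 6864 / 19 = 361.26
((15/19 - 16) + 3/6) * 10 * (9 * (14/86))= -4095/19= -215.53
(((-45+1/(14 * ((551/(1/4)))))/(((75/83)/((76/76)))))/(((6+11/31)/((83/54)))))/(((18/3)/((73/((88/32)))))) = -1967885747803/36927689400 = -53.29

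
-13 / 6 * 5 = -65 / 6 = -10.83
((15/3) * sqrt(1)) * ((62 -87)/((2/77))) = -9625/2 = -4812.50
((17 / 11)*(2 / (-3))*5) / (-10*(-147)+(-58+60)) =-0.00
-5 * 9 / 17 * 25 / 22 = -1125 / 374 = -3.01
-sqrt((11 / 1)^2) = -11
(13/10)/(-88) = -13/880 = -0.01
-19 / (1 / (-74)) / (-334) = -703 / 167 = -4.21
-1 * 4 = -4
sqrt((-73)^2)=73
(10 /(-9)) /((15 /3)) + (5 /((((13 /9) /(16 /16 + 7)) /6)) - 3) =19063 /117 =162.93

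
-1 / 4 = -0.25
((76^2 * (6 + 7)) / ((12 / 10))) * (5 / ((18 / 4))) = 1877200 / 27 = 69525.93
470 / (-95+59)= -235 / 18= -13.06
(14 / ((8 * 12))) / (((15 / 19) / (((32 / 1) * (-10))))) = -532 / 9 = -59.11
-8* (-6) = 48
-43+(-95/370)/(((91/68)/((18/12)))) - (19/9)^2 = -13021237/272727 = -47.74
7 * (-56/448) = -0.88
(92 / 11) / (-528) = -23 / 1452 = -0.02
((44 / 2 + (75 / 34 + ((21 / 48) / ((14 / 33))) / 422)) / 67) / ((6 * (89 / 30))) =27787285 / 1368913984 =0.02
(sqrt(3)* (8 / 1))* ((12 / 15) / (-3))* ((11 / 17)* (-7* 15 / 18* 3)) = 1232* sqrt(3) / 51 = 41.84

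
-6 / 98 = -0.06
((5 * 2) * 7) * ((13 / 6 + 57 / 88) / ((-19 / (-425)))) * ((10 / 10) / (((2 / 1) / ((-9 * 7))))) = -232094625 / 1672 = -138812.57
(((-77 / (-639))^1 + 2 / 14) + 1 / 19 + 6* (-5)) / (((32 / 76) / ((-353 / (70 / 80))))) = 890532515 / 31311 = 28441.52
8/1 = 8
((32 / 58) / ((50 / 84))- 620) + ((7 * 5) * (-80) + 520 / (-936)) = -22313077 / 6525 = -3419.63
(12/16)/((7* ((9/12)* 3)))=1/21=0.05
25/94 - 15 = -1385/94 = -14.73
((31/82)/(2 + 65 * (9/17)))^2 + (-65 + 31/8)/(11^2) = -0.51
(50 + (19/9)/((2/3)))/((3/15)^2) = 7975/6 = 1329.17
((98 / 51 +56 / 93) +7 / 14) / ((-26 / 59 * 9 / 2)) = -188033 / 123318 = -1.52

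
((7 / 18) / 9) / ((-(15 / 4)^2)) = -56 / 18225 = -0.00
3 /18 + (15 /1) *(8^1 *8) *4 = 23041 /6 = 3840.17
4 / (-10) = -2 / 5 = -0.40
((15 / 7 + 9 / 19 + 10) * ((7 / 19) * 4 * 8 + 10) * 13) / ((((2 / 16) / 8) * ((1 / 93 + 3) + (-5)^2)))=53752488192 / 6582835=8165.55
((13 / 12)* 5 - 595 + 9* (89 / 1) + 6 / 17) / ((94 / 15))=216005 / 6392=33.79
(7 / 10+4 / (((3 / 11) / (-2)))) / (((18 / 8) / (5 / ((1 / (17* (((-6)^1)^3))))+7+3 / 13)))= 409890748 / 1755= 233555.98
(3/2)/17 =3/34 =0.09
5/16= 0.31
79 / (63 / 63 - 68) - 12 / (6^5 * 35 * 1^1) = -1.18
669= 669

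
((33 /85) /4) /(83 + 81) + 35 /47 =1953151 /2620720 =0.75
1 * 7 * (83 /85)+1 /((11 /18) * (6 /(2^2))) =7411 /935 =7.93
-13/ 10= -1.30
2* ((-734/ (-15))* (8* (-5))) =-11744/ 3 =-3914.67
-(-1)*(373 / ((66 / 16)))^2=8904256 / 1089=8176.54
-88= -88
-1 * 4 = -4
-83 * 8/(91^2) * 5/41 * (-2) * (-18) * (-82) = 239040/8281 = 28.87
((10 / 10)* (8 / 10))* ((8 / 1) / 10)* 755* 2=4832 / 5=966.40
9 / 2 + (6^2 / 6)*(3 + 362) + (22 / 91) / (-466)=93059945 / 42406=2194.50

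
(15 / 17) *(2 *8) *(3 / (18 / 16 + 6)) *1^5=1920 / 323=5.94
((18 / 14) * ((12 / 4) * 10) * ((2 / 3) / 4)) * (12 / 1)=540 / 7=77.14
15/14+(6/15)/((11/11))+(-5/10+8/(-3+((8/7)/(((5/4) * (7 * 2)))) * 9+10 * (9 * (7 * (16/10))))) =8445146/8622915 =0.98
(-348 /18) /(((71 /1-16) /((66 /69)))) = -116 /345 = -0.34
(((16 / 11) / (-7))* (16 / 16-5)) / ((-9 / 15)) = -320 / 231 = -1.39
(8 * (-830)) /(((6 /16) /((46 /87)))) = -2443520 /261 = -9362.15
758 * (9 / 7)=6822 / 7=974.57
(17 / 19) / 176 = 17 / 3344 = 0.01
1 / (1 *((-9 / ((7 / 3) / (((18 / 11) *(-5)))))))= 77 / 2430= 0.03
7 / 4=1.75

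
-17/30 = -0.57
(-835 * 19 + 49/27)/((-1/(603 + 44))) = 277113982/27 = 10263480.81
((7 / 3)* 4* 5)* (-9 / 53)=-420 / 53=-7.92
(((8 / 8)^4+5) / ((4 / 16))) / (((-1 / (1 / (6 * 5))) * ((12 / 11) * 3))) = -11 / 45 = -0.24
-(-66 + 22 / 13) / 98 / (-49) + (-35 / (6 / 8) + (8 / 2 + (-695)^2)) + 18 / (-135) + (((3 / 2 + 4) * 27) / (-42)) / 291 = 29246125866029 / 60553220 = 482982.17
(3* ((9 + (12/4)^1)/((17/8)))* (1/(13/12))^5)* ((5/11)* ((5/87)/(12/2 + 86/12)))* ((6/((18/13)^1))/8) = 149299200/12236017937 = 0.01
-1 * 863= -863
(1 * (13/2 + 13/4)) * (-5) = -48.75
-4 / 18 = -2 / 9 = -0.22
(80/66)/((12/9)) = 10/11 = 0.91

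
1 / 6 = 0.17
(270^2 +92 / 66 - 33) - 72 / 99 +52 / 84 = 72868.29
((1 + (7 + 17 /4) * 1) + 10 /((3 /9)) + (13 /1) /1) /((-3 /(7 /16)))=-1547 /192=-8.06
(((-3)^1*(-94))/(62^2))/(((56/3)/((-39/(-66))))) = 5499/2367904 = 0.00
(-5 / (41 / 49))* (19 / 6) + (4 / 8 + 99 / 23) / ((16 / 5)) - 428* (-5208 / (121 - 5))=50401534543 / 2625312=19198.30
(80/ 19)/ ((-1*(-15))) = 16/ 57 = 0.28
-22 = -22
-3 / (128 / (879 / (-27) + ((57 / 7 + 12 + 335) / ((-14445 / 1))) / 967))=3183226271 / 4171870080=0.76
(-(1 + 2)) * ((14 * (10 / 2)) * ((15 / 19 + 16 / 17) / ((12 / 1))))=-19565 / 646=-30.29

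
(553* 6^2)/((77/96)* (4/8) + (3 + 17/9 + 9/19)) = 3454.08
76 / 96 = 19 / 24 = 0.79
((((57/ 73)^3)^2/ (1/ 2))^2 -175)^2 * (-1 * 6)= -96151423966546907560244575549050804030664528063446/ 524503804723748275248688345080154231098133441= -183318.83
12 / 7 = 1.71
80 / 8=10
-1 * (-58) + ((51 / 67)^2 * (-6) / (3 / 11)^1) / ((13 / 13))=203140 / 4489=45.25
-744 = -744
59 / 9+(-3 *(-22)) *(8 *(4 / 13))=19775 / 117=169.02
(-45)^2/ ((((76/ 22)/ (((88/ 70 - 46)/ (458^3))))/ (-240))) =104647950/ 1597195537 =0.07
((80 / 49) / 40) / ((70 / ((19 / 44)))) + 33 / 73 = 0.45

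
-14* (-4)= 56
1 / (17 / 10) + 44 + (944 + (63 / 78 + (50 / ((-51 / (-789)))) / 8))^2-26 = 847675395113 / 781456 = 1084738.48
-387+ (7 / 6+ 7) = -2273 / 6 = -378.83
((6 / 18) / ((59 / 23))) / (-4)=-23 / 708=-0.03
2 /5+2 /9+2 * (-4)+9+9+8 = 838 /45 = 18.62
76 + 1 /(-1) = 75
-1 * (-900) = 900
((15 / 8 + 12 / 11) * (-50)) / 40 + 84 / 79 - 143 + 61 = -84.64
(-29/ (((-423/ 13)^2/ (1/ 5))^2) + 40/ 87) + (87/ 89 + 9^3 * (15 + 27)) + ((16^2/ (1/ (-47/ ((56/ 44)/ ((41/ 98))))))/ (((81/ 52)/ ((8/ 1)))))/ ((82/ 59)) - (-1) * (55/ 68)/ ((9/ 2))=385567649249226043341757/ 24091426701054962550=16004.35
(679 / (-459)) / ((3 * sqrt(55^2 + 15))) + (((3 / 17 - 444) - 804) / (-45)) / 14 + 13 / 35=2799 / 1190 - 679 * sqrt(190) / 1046520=2.34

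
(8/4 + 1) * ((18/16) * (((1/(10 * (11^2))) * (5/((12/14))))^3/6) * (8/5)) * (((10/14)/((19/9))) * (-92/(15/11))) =-1127/489595040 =-0.00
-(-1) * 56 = 56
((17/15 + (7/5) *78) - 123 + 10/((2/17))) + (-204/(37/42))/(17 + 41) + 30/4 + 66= 913171/6438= 141.84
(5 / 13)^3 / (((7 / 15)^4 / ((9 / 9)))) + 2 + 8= 59078095 / 5274997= 11.20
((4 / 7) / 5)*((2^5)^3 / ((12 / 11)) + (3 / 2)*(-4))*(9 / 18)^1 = 180188 / 105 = 1716.08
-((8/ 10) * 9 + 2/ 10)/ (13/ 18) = -666/ 65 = -10.25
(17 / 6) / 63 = 17 / 378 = 0.04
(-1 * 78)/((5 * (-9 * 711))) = 26/10665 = 0.00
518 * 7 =3626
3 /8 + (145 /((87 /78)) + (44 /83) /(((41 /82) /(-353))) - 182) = -282791 /664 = -425.89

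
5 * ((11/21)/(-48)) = -55/1008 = -0.05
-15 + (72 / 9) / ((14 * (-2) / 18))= -141 / 7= -20.14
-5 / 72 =-0.07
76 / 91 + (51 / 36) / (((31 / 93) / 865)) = 3677.09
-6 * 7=-42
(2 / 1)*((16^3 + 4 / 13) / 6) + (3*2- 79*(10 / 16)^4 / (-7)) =1535476217 / 1118208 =1373.16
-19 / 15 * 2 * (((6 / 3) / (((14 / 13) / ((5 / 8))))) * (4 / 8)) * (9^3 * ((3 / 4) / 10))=-180063 / 2240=-80.39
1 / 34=0.03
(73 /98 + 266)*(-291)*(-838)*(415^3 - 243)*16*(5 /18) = 3037461341352900640 /147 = 20663002322128575.78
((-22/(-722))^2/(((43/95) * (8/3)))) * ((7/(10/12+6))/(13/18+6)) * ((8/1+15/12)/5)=20979/96739336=0.00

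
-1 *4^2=-16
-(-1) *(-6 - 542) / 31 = -548 / 31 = -17.68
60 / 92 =15 / 23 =0.65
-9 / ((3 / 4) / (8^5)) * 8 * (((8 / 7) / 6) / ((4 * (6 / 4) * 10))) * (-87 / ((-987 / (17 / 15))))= -516947968 / 518175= -997.63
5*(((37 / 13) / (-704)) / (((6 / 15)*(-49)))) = 925 / 896896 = 0.00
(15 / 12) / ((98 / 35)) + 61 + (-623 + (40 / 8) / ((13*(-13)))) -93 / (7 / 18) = -7578071 / 9464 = -800.73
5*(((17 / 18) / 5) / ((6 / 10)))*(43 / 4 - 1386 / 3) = -153425 / 216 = -710.30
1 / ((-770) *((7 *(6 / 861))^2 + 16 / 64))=-3362 / 653345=-0.01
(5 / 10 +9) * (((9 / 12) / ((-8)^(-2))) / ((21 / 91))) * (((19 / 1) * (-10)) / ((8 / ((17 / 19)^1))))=-41990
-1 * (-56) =56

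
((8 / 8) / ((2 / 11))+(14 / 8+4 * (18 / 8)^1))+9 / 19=1271 / 76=16.72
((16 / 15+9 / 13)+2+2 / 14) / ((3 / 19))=101194 / 4095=24.71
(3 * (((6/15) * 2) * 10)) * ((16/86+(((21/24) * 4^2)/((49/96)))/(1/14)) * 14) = 5550720/43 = 129086.51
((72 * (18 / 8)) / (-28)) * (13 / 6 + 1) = -513 / 28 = -18.32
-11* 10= -110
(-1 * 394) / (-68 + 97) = -394 / 29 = -13.59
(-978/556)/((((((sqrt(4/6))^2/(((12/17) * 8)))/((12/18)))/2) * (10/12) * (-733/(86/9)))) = 2691456/8660395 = 0.31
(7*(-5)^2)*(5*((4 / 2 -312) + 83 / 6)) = -259145.83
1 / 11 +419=4610 / 11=419.09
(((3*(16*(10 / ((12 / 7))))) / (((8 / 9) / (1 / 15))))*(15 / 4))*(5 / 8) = 1575 / 32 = 49.22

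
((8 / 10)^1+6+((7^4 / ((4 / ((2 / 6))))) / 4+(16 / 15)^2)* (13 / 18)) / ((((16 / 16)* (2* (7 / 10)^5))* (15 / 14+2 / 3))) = 354357875 / 4732371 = 74.88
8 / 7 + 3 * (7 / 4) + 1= 207 / 28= 7.39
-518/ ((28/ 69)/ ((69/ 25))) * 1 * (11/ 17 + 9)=-14444874/ 425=-33987.94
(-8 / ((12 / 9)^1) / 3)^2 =4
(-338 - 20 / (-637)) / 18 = -35881 / 1911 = -18.78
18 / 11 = 1.64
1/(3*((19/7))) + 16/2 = 463/57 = 8.12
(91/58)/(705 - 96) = 13/5046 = 0.00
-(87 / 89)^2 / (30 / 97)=-244731 / 79210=-3.09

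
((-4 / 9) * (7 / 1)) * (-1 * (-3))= -28 / 3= -9.33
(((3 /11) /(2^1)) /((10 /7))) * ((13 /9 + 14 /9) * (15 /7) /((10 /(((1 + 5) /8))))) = 81 /1760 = 0.05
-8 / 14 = -4 / 7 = -0.57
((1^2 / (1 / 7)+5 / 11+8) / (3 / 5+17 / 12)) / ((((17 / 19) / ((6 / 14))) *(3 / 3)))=34200 / 9317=3.67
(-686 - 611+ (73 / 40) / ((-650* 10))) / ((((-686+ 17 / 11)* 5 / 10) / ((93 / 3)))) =114992044893 / 978770000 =117.49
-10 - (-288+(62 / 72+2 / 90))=277.12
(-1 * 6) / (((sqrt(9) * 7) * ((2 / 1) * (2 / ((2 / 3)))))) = -1 / 21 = -0.05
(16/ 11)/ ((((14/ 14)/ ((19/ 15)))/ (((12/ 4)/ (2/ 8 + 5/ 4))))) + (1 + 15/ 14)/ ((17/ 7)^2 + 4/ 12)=1214341/ 302280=4.02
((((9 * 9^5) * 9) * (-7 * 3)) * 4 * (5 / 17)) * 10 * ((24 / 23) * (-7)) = 3374862926400 / 391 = 8631362983.12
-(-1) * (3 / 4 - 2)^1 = -5 / 4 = -1.25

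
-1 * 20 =-20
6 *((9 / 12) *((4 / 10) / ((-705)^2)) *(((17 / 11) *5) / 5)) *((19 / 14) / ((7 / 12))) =1938 / 148831375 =0.00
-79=-79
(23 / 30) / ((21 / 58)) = 667 / 315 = 2.12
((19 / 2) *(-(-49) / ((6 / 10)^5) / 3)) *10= 14546875 / 729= 19954.56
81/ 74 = 1.09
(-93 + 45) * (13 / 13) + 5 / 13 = -619 / 13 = -47.62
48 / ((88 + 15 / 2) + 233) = 32 / 219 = 0.15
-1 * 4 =-4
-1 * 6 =-6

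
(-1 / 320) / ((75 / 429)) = -143 / 8000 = -0.02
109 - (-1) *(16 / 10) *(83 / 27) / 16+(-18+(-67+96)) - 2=31943 / 270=118.31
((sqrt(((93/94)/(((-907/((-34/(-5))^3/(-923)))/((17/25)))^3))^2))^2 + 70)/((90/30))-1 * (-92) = 245033731232042291538354909248750976859039552843179679961318794/2124569923977245302355676735625680508601479232311248779296875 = 115.33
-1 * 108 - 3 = -111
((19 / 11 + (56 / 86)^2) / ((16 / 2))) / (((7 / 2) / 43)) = 43755 / 13244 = 3.30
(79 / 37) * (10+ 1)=869 / 37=23.49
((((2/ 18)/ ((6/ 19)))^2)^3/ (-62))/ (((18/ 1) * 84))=-47045881/ 2324374164532224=-0.00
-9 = -9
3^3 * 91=2457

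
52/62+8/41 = 1.03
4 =4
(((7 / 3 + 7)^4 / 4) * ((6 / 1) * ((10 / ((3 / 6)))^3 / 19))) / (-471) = -2458624000 / 241623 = -10175.46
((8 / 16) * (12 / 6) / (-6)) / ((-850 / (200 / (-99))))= -2 / 5049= -0.00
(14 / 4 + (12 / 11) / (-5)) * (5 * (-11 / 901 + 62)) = 20162211 / 19822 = 1017.16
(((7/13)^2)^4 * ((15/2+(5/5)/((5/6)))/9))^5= 130590501616063448460712451614459228887149/8776884148454114136097077326684565804026917704300000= 0.00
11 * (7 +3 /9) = 242 /3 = 80.67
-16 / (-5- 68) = 16 / 73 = 0.22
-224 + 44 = -180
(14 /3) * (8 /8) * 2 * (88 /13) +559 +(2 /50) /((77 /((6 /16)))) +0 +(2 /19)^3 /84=622.18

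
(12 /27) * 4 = 16 /9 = 1.78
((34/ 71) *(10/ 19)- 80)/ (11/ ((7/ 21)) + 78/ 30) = -268950/ 120061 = -2.24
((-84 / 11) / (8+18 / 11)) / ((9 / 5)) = -0.44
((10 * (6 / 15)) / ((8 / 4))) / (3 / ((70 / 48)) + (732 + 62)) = 35 / 13931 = 0.00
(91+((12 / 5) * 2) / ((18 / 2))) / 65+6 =7223 / 975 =7.41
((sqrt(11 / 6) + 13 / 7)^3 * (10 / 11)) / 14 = 17905 * sqrt(66) / 135828 + 57005 / 52822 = 2.15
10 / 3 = 3.33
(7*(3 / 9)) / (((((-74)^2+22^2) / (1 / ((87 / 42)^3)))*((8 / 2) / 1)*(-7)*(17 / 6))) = -343 / 617773370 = -0.00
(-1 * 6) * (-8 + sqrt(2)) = 48 - 6 * sqrt(2) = 39.51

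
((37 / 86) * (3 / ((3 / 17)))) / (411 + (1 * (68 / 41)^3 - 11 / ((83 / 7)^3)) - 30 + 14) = 24787714919183 / 1354133653993576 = 0.02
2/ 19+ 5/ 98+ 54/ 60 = 4917/ 4655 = 1.06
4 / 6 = 0.67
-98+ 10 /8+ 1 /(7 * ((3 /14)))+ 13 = -997 /12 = -83.08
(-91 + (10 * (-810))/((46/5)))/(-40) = 22343/920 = 24.29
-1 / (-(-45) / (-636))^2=-44944 / 225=-199.75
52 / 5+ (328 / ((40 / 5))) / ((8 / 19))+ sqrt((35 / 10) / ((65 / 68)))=109.69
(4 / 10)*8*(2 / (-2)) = -16 / 5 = -3.20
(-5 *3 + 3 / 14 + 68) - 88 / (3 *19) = 41233 / 798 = 51.67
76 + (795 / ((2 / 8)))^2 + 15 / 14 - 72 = 141573671 / 14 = 10112405.07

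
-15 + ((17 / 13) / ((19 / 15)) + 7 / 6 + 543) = 785755 / 1482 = 530.20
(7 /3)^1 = 7 /3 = 2.33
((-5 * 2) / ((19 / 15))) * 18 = -2700 / 19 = -142.11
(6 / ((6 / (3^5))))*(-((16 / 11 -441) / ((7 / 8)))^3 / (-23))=-14062601491776000 / 10500259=-1339262345.03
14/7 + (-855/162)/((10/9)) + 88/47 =-0.88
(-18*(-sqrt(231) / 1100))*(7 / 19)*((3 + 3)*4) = 2.20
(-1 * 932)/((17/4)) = -3728/17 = -219.29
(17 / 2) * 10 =85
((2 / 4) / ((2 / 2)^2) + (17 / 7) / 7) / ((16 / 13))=1079 / 1568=0.69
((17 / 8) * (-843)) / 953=-14331 / 7624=-1.88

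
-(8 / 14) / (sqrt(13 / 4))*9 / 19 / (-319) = 72*sqrt(13) / 551551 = 0.00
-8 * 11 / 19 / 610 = -44 / 5795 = -0.01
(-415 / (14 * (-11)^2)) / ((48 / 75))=-10375 / 27104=-0.38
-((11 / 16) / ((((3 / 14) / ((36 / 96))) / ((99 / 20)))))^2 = -35.47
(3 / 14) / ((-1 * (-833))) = 3 / 11662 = 0.00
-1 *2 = -2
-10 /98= -5 /49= -0.10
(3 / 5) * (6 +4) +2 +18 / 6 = 11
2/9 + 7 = 65/9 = 7.22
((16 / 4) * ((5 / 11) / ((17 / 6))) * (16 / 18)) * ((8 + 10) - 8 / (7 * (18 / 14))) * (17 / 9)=4480 / 243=18.44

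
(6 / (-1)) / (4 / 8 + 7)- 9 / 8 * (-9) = 373 / 40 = 9.32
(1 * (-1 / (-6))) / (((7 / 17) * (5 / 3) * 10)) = 0.02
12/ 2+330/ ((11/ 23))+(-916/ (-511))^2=182579272/ 261121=699.21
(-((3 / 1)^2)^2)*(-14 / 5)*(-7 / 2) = -793.80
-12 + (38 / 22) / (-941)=-124231 / 10351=-12.00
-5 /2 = -2.50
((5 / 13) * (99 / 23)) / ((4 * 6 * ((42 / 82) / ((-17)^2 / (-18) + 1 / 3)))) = -638165 / 301392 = -2.12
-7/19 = -0.37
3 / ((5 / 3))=9 / 5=1.80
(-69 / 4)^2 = 4761 / 16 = 297.56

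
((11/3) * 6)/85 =0.26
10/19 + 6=124/19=6.53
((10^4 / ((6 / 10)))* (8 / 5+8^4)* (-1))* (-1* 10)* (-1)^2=2048800000 / 3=682933333.33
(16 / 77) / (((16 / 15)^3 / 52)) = 43875 / 4928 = 8.90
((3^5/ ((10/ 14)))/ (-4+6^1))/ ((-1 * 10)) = -17.01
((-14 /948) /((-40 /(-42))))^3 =-117649 /31554496000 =-0.00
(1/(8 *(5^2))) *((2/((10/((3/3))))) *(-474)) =-237/500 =-0.47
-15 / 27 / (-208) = 5 / 1872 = 0.00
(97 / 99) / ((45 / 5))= 0.11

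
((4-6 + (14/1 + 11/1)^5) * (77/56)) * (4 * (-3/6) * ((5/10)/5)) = -2685546.32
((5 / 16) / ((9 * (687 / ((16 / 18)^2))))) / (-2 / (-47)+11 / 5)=4700 / 263933721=0.00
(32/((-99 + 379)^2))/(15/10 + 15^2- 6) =1/540225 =0.00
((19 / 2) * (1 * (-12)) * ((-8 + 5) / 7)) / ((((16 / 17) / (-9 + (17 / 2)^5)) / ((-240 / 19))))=-3257910855 / 112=-29088489.78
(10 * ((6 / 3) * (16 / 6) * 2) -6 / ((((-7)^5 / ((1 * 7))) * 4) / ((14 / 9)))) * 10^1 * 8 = 2926960 / 343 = 8533.41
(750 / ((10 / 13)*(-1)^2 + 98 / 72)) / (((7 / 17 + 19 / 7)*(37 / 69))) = 240171750 / 1143559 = 210.02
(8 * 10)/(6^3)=10/27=0.37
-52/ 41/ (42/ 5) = -130/ 861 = -0.15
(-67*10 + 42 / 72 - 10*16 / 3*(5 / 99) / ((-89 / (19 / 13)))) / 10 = -920063119 / 13745160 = -66.94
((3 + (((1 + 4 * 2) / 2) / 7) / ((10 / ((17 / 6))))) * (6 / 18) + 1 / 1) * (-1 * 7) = -14.42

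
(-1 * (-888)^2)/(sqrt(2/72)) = -4731264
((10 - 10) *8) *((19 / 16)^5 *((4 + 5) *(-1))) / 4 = 0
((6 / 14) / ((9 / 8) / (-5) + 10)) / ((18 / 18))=0.04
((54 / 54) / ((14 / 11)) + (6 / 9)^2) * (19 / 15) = 589 / 378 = 1.56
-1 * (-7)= 7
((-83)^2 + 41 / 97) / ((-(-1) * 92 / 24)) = 4009644 / 2231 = 1797.24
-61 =-61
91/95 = 0.96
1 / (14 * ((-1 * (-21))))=1 / 294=0.00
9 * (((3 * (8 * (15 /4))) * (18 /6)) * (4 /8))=1215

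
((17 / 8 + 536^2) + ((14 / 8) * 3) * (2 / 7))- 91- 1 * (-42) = 2298005 / 8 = 287250.62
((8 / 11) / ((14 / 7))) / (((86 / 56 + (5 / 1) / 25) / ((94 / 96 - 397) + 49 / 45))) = -1990457 / 24057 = -82.74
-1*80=-80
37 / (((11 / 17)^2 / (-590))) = -6308870 / 121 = -52139.42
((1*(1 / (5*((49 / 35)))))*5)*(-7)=-5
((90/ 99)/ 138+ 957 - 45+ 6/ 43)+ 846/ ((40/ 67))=1520359477/ 652740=2329.20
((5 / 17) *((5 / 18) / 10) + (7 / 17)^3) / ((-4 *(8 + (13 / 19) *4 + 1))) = -262067 / 157766256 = -0.00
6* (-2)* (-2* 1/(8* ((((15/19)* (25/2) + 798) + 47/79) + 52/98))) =441294/119001395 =0.00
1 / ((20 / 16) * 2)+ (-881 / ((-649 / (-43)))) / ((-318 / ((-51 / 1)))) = -3082467 / 343970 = -8.96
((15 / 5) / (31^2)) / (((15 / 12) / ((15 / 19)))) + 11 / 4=200993 / 73036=2.75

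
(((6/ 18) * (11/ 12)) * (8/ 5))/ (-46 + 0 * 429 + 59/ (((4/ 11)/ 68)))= 22/ 494415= 0.00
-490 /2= -245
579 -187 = 392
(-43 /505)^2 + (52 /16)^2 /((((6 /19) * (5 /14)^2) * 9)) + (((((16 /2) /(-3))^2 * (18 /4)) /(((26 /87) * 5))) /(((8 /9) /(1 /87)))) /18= 29.16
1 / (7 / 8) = 8 / 7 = 1.14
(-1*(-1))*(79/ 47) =79/ 47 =1.68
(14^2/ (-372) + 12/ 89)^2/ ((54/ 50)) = 263250625/ 1849735683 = 0.14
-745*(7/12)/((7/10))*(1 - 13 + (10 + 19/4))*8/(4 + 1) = -8195/3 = -2731.67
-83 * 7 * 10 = -5810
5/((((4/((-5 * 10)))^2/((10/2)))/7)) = 109375/4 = 27343.75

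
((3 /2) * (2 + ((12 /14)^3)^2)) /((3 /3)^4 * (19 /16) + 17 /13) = 29323216 /20353277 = 1.44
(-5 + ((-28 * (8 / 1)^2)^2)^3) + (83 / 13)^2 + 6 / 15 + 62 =27982385857102012826628 / 845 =33115249535031967842.16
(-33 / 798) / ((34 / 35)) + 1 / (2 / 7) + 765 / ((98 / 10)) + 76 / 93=484764227 / 5887644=82.34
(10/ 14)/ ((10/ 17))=17/ 14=1.21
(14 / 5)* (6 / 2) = 42 / 5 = 8.40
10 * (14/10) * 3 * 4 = 168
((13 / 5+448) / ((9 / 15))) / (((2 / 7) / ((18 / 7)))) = 6759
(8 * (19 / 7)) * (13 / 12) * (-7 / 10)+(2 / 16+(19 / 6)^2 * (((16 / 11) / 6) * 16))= 267941 / 11880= 22.55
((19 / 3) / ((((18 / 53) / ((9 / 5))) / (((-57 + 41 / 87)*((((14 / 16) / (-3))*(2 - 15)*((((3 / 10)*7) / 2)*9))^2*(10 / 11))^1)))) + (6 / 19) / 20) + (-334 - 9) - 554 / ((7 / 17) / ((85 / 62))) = -37320844963698759 / 16835033600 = -2216855.98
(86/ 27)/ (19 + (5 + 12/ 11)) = 473/ 3726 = 0.13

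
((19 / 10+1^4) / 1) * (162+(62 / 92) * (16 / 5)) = 273731 / 575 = 476.05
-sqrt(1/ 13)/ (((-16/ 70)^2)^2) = -1500625*sqrt(13)/ 53248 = -101.61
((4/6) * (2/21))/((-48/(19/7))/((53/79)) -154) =-2014/5721093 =-0.00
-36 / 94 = -0.38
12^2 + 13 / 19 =2749 / 19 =144.68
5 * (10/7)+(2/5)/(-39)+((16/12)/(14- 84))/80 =129809/18200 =7.13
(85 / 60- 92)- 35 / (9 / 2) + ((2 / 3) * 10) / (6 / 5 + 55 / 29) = -1555109 / 16164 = -96.21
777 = 777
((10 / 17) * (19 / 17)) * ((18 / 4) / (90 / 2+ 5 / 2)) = 18 / 289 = 0.06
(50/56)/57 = 25/1596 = 0.02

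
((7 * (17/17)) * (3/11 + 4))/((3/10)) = 3290/33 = 99.70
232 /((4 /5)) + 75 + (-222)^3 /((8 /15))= -20514100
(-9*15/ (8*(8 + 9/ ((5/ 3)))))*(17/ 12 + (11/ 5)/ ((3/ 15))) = -33525/ 2144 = -15.64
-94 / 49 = -1.92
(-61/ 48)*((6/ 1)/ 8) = -61/ 64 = -0.95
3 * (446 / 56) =669 / 28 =23.89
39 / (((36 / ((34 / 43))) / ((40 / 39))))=340 / 387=0.88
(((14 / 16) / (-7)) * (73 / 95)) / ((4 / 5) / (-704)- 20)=0.00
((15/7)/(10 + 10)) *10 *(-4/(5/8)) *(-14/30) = 16/5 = 3.20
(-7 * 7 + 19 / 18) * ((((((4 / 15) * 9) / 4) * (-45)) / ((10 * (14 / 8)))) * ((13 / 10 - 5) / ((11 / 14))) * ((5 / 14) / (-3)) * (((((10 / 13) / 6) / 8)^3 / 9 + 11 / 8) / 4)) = 14.25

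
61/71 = 0.86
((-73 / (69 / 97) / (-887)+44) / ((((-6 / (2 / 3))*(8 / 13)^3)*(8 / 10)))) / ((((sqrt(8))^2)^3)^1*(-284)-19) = 29659642805 / 164055281928192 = 0.00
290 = 290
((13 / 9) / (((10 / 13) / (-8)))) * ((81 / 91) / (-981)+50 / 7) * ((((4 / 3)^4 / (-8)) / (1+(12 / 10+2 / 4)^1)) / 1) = 235758848 / 15018129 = 15.70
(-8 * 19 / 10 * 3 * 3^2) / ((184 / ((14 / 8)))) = -3591 / 920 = -3.90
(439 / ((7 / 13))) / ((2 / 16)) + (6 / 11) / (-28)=1004429 / 154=6522.27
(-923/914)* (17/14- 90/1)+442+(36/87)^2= 5723267385/10761436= 531.83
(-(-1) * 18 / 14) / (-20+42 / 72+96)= 108 / 6433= 0.02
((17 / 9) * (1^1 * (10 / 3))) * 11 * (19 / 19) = 1870 / 27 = 69.26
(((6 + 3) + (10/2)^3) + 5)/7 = 139/7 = 19.86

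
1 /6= 0.17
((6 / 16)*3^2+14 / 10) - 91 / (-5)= 919 / 40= 22.98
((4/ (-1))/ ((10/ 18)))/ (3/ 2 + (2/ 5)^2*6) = -2.93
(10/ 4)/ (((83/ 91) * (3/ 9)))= 1365/ 166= 8.22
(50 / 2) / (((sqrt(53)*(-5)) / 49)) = -245*sqrt(53) / 53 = -33.65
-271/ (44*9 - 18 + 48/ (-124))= -8401/ 11706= -0.72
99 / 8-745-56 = -6309 / 8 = -788.62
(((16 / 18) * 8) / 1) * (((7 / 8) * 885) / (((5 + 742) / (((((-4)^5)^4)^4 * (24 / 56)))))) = 3449143864100930886960696205210427926388000801423360 / 747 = 4617327796654525953093301000000000000000000000000.00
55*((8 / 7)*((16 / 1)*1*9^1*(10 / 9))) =70400 / 7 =10057.14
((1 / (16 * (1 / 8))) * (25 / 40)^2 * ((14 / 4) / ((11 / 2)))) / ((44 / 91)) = 15925 / 61952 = 0.26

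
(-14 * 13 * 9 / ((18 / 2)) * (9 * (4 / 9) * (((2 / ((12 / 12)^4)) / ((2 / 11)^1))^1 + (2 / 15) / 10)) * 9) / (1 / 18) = -32471712 / 25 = -1298868.48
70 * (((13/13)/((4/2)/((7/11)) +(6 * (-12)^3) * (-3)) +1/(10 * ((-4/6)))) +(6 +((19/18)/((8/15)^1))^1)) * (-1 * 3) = -286407751/174200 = -1644.13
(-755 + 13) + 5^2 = -717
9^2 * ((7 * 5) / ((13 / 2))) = 5670 / 13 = 436.15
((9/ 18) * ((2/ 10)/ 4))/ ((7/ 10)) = 1/ 28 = 0.04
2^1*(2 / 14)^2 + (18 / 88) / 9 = 137 / 2156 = 0.06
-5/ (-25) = 1/ 5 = 0.20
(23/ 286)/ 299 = 1/ 3718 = 0.00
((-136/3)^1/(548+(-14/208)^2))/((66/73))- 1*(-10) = 5814254206/586794483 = 9.91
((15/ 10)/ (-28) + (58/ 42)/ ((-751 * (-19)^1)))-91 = -218272661/ 2397192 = -91.05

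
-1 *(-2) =2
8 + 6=14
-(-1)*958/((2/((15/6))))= 2395/2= 1197.50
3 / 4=0.75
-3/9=-0.33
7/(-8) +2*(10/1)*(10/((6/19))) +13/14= 106409/168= 633.39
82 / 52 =41 / 26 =1.58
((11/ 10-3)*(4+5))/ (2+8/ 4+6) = -171/ 100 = -1.71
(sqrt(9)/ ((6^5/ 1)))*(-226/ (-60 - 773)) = 113/ 1079568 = 0.00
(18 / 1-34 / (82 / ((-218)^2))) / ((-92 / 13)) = 5246605 / 1886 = 2781.87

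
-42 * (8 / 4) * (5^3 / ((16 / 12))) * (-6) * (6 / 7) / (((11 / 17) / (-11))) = -688500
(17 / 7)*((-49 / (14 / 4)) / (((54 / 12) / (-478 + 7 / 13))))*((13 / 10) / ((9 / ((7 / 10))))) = 246211 / 675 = 364.76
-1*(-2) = 2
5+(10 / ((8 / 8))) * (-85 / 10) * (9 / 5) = -148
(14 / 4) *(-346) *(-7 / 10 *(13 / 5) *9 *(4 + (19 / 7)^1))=6659289 / 50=133185.78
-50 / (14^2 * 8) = -0.03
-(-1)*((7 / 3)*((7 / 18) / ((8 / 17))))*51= 14161 / 144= 98.34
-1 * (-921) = 921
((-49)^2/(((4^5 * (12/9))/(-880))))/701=-396165/179456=-2.21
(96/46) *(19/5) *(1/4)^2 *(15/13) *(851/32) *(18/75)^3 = 170829/812500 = 0.21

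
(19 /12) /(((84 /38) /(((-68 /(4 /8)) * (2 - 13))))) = 67507 /63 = 1071.54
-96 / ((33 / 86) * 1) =-2752 / 11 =-250.18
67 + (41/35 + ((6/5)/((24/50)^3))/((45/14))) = 3245381/45360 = 71.55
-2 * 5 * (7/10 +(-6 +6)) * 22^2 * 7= -23716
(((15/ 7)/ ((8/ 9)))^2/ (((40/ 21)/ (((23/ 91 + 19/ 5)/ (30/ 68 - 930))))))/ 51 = -112023/ 429490880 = -0.00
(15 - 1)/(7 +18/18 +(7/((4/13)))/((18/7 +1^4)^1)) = 1400/1437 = 0.97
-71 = -71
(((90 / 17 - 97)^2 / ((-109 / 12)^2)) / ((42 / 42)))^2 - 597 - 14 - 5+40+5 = 9818.81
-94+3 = -91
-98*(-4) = 392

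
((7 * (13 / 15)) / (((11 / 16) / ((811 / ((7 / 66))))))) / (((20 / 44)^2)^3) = 597682163936 / 78125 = 7650331.70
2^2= 4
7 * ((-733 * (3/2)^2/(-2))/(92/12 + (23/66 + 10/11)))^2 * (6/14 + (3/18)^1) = 394947711675/11101472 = 35576.16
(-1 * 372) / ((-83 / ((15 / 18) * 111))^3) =588841125 / 1143574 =514.91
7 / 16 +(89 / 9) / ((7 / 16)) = 23.04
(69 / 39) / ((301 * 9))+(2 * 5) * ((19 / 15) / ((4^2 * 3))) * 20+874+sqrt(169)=6982971 / 7826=892.28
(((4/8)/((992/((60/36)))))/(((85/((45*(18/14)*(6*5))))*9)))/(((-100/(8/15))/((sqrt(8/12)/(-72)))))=sqrt(6)/21248640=0.00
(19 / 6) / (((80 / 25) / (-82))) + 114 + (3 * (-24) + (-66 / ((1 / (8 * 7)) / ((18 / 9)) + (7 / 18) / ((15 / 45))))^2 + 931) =30284473073 / 7489200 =4043.75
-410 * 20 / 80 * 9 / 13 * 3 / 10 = -1107 / 52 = -21.29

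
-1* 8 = -8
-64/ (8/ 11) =-88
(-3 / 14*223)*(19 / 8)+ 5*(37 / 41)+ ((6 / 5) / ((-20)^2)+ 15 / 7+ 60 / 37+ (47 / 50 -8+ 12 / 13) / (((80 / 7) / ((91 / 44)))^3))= -2437218731947658271 / 23156963737600000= -105.25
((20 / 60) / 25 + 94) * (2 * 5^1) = 14102 / 15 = 940.13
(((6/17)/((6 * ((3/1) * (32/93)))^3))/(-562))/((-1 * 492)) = 29791/5545015640064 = 0.00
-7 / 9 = -0.78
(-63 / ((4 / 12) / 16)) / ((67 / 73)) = -220752 / 67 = -3294.81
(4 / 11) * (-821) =-3284 / 11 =-298.55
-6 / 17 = -0.35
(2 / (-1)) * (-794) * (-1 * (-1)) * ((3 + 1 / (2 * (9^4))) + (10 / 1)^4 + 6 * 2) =15903820.12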